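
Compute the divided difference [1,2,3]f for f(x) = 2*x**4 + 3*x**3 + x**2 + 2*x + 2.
69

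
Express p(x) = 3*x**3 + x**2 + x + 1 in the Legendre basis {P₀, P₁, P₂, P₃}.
(4/3)P₀ + (14/5)P₁ + (2/3)P₂ + (6/5)P₃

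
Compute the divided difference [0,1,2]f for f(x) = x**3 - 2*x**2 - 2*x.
1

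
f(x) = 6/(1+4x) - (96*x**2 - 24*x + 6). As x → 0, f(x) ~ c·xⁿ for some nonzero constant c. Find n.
3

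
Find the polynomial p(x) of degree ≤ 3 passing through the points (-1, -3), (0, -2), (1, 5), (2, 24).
x**3 + 3*x**2 + 3*x - 2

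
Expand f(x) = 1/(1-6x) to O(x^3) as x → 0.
1 + 6*x + 36*x**2 + O(x**3)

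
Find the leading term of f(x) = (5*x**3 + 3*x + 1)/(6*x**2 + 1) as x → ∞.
5*x/6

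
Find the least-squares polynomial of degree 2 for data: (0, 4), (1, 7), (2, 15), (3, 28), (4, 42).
128/35 + (139/70)x + (27/14)x²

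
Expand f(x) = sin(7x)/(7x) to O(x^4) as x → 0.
1 - 49*x**2/6 + O(x**4)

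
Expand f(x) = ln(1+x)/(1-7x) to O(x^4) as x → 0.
x + 13*x**2/2 + 275*x**3/6 + O(x**4)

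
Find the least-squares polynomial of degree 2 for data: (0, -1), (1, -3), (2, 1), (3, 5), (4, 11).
-53/35 + (-48/35)x + (8/7)x²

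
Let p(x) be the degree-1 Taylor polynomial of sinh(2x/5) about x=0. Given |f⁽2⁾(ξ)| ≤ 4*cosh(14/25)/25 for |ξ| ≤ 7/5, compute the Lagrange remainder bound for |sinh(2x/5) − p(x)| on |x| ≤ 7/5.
98*cosh(14/25)/625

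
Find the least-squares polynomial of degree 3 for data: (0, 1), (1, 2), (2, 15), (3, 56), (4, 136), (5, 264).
53/42 + (-851/252)x + (4/3)x² + (71/36)x³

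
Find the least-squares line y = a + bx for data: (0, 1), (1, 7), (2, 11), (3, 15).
a = 8/5, b = 23/5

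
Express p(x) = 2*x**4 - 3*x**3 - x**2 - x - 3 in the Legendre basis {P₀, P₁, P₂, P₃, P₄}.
(-44/15)P₀ + (-14/5)P₁ + (10/21)P₂ + (-6/5)P₃ + (16/35)P₄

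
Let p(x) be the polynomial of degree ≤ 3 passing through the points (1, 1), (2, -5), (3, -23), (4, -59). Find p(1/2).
11/8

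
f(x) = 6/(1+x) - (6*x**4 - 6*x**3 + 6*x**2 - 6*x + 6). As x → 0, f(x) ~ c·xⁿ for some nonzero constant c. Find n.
5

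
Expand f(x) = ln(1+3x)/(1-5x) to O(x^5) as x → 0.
3*x + 21*x**2/2 + 123*x**3/2 + 1149*x**4/4 + O(x**5)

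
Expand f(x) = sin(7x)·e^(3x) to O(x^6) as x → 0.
7*x + 21*x**2 - 77*x**3/3 - 140*x**4 - 2807*x**5/30 + O(x**6)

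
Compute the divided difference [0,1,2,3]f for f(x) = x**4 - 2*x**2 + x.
6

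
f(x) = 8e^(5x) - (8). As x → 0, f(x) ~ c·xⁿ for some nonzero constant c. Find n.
1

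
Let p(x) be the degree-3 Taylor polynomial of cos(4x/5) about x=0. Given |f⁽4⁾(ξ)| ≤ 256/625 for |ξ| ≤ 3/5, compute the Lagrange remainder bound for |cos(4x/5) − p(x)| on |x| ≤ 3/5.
864/390625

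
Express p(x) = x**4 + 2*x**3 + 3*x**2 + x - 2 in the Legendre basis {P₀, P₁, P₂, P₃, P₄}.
(-4/5)P₀ + (11/5)P₁ + (18/7)P₂ + (4/5)P₃ + (8/35)P₄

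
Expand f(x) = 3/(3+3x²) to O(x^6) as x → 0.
1 - x**2 + x**4 + O(x**6)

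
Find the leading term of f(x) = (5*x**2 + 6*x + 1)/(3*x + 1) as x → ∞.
5*x/3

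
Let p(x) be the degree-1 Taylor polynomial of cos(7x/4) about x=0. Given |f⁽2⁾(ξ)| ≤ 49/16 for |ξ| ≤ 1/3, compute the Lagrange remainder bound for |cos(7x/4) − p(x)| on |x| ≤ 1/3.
49/288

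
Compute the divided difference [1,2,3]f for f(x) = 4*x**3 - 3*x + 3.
24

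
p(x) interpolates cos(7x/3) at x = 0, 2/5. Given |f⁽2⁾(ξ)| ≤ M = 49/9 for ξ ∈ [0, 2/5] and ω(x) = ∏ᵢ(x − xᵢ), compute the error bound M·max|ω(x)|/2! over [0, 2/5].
49/450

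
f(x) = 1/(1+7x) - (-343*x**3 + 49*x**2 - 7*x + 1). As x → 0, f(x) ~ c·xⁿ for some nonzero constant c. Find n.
4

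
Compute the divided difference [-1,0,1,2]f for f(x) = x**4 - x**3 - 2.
1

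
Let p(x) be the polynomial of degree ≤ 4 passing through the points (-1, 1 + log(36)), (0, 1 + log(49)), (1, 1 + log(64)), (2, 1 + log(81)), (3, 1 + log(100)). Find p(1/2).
1 + log(16*2**(3/16)*3**(19/64)*5**(3/64)*7**(15/16)/3)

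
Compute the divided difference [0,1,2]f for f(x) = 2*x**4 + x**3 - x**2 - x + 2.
16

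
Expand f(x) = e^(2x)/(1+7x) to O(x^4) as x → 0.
1 - 5*x + 37*x**2 - 773*x**3/3 + O(x**4)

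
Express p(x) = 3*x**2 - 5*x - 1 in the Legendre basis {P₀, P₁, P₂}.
(-5)P₁ + (2)P₂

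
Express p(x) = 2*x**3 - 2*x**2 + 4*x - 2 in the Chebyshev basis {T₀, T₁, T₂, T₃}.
(-3)T₀ + (11/2)T₁ - T₂ + (1/2)T₃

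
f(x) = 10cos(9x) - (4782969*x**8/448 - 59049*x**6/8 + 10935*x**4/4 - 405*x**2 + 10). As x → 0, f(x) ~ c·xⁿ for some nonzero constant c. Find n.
10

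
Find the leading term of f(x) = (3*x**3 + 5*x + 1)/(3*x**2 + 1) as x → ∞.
x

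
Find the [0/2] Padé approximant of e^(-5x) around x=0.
1/(25*x**2/2 + 5*x + 1)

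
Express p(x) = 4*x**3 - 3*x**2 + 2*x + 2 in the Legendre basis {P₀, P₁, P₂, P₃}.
P₀ + (22/5)P₁ + (-2)P₂ + (8/5)P₃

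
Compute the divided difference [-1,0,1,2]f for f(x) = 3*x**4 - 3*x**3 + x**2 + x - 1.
3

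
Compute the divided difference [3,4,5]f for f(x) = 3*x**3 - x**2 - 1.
35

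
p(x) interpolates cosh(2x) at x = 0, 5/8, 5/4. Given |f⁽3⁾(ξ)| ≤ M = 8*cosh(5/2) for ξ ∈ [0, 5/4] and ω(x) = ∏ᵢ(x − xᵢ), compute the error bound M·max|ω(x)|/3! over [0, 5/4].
125*sqrt(3)*cosh(5/2)/1728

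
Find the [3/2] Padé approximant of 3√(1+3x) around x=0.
(81*x**3/32 + 243*x**2/16 + 27*x/2 + 3)/(27*x**2/16 + 3*x + 1)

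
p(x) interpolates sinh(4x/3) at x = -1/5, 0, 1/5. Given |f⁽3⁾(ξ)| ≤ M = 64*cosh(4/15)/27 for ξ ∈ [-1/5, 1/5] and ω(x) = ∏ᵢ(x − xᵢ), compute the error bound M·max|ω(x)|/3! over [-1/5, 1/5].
64*sqrt(3)*cosh(4/15)/91125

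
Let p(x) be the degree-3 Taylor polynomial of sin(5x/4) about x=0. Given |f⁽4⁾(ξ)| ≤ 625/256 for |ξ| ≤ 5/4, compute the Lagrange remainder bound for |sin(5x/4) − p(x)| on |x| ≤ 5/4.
390625/1572864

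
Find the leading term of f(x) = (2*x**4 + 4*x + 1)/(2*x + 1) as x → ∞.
x**3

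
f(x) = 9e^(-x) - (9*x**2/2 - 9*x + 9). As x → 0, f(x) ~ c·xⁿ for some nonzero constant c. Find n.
3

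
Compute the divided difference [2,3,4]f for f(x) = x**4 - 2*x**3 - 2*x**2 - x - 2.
35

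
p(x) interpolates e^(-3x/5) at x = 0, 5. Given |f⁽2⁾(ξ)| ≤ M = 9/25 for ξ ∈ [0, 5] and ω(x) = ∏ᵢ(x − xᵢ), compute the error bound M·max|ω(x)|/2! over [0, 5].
9/8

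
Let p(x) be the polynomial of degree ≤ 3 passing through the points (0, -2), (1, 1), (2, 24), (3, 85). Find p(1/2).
-15/8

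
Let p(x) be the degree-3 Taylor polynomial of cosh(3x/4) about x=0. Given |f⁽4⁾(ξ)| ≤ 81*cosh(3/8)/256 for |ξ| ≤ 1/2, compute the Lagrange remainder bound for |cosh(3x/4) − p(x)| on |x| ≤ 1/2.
27*cosh(3/8)/32768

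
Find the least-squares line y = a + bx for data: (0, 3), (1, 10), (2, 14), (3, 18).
a = 39/10, b = 49/10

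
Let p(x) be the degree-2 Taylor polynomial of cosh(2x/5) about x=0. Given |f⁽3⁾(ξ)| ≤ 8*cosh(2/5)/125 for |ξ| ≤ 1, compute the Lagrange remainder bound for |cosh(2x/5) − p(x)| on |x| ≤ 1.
4*cosh(2/5)/375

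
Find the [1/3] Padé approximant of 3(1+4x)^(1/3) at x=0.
(10*x + 3)/(64*x**3/81 - 8*x**2/9 + 2*x + 1)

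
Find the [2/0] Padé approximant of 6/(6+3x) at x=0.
x**2/4 - x/2 + 1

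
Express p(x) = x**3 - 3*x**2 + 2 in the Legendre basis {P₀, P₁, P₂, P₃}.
P₀ + (3/5)P₁ + (-2)P₂ + (2/5)P₃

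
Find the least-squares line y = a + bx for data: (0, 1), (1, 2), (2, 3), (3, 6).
a = 3/5, b = 8/5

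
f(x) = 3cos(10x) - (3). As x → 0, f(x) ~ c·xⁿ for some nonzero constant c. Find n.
2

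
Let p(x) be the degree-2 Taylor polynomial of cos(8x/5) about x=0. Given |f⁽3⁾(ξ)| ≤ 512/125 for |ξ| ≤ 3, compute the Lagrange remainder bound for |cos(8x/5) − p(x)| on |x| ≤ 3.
2304/125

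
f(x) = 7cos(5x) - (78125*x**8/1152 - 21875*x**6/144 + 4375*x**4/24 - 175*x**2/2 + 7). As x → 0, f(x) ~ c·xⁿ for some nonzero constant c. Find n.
10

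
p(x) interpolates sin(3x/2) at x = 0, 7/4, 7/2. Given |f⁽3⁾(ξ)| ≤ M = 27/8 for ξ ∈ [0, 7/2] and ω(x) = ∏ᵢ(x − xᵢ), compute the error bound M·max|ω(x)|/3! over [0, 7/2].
343*sqrt(3)/512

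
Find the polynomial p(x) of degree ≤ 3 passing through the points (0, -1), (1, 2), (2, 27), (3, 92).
3*x**3 + 2*x**2 - 2*x - 1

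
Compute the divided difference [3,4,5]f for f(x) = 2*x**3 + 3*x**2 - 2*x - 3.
27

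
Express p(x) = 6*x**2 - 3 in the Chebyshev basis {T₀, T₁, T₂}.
(3)T₂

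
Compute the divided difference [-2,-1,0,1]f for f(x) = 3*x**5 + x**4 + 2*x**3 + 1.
15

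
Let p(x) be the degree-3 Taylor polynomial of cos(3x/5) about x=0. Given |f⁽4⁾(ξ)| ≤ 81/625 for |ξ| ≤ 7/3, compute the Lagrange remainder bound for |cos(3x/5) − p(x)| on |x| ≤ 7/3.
2401/15000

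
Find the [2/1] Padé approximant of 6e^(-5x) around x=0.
(25*x**2 - 20*x + 6)/(5*x/3 + 1)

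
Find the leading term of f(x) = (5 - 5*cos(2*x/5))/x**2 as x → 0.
2/5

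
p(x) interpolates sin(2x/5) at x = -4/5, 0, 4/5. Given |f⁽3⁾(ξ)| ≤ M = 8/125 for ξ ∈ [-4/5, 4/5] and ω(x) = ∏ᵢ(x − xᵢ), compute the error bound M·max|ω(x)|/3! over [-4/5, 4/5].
512*sqrt(3)/421875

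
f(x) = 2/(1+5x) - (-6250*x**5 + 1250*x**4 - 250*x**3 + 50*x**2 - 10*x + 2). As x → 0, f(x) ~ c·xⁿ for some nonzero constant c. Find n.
6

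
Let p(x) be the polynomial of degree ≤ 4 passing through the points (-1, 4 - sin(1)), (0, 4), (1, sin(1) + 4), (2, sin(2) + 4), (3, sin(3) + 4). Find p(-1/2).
-105*sin(1)/128 - 5*sin(3)/128 + 7*sin(2)/32 + 4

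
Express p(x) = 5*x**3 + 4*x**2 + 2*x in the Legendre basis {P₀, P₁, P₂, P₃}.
(4/3)P₀ + (5)P₁ + (8/3)P₂ + (2)P₃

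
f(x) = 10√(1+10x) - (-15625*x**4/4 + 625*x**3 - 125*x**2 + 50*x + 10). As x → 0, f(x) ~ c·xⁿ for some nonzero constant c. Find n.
5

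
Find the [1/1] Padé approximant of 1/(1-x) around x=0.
1/(1 - x)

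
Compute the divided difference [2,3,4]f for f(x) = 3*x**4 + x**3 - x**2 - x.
173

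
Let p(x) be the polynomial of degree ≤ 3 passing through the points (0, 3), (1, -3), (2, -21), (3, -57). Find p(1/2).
9/8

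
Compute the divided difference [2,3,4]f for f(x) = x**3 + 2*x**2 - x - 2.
11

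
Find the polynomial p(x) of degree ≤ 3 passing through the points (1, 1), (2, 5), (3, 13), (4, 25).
2*x**2 - 2*x + 1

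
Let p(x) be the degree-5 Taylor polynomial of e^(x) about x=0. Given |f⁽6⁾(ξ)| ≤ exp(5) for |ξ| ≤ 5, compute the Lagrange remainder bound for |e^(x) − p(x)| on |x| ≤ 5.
3125*exp(5)/144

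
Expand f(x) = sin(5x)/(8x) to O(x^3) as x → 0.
5/8 - 125*x**2/48 + O(x**3)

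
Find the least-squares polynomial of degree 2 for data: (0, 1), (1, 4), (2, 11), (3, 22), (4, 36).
32/35 + (48/35)x + (13/7)x²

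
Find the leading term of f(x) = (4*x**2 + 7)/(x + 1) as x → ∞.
4*x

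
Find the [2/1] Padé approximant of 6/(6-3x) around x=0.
1/(1 - x/2)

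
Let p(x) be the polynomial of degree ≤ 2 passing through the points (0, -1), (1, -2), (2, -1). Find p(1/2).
-7/4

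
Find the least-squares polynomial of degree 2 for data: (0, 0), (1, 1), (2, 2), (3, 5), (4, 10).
8/35 + (-16/35)x + (5/7)x²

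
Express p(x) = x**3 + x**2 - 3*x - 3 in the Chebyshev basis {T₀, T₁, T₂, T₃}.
(-5/2)T₀ + (-9/4)T₁ + (1/2)T₂ + (1/4)T₃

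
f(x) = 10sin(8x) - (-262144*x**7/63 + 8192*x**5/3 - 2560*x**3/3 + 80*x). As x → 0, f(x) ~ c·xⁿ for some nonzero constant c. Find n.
9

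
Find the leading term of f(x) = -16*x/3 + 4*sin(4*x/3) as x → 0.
-128*x**3/81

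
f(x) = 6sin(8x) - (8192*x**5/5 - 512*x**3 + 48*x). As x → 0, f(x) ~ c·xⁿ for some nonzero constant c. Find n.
7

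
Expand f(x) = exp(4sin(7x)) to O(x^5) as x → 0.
1 + 28*x + 392*x**2 + 3430*x**3 + 19208*x**4 + O(x**5)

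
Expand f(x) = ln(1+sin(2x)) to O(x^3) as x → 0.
2*x - 2*x**2 + O(x**3)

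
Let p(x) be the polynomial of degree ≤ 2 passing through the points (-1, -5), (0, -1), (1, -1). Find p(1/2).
-1/2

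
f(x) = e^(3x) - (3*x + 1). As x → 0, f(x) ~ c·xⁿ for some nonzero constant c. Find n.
2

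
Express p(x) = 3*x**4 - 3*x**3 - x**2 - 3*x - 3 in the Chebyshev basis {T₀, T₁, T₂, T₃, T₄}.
(-19/8)T₀ + (-21/4)T₁ + T₂ + (-3/4)T₃ + (3/8)T₄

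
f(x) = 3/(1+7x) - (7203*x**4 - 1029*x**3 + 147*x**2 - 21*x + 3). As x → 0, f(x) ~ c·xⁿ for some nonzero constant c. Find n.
5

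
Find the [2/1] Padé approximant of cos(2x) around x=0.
1 - 2*x**2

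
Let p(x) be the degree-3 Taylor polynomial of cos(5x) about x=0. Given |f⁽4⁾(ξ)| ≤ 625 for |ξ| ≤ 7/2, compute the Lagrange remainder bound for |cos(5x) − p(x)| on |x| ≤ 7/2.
1500625/384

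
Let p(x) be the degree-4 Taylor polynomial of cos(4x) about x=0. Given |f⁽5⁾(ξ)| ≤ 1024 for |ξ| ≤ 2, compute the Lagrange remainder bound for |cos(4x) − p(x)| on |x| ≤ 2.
4096/15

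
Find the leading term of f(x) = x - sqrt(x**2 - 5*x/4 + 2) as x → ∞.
5/8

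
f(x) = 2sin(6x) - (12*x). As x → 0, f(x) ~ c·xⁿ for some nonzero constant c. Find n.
3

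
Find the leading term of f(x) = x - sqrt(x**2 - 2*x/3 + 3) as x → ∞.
1/3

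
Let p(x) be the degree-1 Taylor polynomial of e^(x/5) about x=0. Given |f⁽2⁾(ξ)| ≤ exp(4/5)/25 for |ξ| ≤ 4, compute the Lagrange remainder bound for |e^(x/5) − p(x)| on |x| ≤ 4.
8*exp(4/5)/25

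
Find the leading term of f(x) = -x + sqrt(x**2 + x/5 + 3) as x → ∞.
1/10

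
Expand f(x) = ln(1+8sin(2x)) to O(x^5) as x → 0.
16*x - 128*x**2 + 4064*x**3/3 - 48640*x**4/3 + O(x**5)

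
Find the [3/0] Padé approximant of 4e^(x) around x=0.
2*x**3/3 + 2*x**2 + 4*x + 4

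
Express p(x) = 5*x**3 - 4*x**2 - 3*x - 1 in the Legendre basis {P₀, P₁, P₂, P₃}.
(-7/3)P₀ + (-8/3)P₂ + (2)P₃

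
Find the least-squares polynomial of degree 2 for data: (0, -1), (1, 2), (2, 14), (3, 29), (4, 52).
-44/35 + (71/70)x + (43/14)x²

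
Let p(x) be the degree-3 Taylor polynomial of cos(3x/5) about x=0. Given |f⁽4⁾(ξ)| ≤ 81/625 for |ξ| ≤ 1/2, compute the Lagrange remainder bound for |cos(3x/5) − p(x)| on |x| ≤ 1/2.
27/80000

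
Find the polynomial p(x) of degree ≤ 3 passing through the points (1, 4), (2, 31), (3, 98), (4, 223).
3*x**3 + 2*x**2 - 1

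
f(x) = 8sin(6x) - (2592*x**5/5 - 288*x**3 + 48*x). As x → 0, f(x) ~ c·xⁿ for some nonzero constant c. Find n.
7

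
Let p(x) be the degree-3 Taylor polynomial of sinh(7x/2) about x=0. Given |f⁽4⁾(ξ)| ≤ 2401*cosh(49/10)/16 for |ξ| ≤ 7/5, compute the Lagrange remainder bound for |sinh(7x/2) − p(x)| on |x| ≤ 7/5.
5764801*cosh(49/10)/240000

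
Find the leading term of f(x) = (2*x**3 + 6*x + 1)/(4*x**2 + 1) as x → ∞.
x/2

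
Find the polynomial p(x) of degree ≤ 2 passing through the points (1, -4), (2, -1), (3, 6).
2*x**2 - 3*x - 3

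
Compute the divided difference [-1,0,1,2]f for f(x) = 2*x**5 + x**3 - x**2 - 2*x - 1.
11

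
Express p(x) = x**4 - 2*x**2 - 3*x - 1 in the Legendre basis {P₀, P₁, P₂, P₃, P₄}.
(-22/15)P₀ + (-3)P₁ + (-16/21)P₂ + (8/35)P₄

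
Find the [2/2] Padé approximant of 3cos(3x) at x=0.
(3 - 45*x**2/4)/(3*x**2/4 + 1)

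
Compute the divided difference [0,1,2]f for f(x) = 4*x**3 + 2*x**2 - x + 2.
14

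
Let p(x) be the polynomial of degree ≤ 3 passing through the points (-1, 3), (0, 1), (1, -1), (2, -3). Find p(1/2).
0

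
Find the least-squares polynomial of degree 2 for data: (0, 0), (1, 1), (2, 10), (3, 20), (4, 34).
-19/35 + (69/70)x + (27/14)x²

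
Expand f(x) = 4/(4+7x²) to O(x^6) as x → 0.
1 - 7*x**2/4 + 49*x**4/16 + O(x**6)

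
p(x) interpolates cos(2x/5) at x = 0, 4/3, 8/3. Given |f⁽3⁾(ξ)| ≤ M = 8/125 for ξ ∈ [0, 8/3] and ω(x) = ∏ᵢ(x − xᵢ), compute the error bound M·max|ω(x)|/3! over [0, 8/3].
512*sqrt(3)/91125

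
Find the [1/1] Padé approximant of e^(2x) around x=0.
(x + 1)/(1 - x)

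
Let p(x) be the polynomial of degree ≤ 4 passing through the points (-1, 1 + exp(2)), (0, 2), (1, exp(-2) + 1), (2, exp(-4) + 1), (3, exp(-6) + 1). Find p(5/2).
(-70*exp(4) + 35 + 140*exp(2) + (156 - 5*exp(2))*exp(6))*exp(-6)/128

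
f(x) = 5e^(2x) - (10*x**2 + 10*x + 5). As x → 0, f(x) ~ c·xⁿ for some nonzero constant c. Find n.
3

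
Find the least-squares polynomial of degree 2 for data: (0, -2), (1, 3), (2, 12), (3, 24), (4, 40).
-71/35 + (47/14)x + (25/14)x²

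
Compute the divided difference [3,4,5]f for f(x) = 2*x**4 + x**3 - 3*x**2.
203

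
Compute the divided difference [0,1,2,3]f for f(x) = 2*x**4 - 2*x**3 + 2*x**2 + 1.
10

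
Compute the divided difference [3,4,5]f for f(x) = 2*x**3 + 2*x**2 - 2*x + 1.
26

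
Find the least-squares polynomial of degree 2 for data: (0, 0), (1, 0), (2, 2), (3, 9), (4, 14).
-9/35 + (-41/70)x + (15/14)x²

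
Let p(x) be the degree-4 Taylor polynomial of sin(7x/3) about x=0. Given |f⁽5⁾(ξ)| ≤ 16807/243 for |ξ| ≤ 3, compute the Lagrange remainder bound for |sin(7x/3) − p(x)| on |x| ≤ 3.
16807/120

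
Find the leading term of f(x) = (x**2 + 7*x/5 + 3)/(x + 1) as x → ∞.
x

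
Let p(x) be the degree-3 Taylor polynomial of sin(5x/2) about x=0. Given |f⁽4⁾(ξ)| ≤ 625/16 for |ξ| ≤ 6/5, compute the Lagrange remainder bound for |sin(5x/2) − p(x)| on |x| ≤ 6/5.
27/8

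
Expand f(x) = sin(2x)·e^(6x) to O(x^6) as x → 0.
2*x + 12*x**2 + 104*x**3/3 + 64*x**4 + 1264*x**5/15 + O(x**6)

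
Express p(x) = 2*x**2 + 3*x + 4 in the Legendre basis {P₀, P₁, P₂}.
(14/3)P₀ + (3)P₁ + (4/3)P₂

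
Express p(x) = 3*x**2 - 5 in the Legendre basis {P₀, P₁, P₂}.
(-4)P₀ + (2)P₂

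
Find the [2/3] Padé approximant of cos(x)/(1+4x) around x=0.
(1 - 5*x**2/12)/(x**3/3 + x**2/12 + 4*x + 1)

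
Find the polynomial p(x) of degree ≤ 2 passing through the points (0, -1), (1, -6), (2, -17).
-3*x**2 - 2*x - 1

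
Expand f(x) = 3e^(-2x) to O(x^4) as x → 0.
3 - 6*x + 6*x**2 - 4*x**3 + O(x**4)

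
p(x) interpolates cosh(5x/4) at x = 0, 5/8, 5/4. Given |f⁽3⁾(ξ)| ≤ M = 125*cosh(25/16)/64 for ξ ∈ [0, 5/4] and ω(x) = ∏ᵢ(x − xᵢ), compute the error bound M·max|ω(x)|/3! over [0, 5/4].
15625*sqrt(3)*cosh(25/16)/884736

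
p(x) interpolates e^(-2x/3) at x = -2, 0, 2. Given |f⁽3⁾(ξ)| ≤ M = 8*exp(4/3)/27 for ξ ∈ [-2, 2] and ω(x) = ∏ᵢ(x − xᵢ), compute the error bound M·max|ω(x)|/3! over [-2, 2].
64*sqrt(3)*exp(4/3)/729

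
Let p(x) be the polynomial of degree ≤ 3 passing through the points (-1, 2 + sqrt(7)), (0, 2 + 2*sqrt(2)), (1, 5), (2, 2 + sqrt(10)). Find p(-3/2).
-35*sqrt(2)/8 - 5*sqrt(10)/16 + 35*sqrt(7)/16 + 95/16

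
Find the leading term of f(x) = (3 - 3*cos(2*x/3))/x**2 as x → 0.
2/3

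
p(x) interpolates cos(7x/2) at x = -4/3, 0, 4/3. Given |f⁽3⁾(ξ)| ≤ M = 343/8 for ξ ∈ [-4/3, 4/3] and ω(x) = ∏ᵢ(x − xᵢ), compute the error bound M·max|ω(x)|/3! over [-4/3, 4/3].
2744*sqrt(3)/729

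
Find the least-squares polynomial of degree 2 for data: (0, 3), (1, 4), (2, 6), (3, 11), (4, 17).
107/35 + (-3/14)x + (13/14)x²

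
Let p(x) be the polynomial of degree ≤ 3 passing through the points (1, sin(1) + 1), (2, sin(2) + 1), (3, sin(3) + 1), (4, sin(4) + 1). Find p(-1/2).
-189*sin(2)/16 + 1 + 135*sin(3)/16 - 35*sin(4)/16 + 105*sin(1)/16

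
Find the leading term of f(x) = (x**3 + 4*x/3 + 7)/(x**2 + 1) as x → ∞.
x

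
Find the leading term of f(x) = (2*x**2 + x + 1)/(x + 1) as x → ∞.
2*x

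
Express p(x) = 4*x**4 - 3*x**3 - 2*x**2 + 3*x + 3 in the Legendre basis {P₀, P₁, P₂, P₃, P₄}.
(47/15)P₀ + (6/5)P₁ + (20/21)P₂ + (-6/5)P₃ + (32/35)P₄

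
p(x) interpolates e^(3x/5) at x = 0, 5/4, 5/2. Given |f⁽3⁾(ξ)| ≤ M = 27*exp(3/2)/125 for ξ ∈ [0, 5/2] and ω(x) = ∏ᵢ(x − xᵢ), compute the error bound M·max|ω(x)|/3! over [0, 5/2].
sqrt(3)*exp(3/2)/64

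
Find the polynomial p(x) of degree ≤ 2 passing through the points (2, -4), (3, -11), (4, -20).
-x**2 - 2*x + 4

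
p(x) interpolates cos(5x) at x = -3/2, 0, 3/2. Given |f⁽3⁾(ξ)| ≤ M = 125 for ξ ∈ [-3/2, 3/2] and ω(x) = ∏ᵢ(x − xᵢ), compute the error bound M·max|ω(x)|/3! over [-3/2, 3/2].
125*sqrt(3)/8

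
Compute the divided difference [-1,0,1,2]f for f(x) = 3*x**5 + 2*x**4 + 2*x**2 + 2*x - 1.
19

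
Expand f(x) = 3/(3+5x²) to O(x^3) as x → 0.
1 - 5*x**2/3 + O(x**3)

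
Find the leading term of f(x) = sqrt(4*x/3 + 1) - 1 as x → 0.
2*x/3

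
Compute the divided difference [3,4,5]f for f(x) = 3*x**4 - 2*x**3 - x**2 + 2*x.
266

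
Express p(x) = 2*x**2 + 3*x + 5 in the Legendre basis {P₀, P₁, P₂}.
(17/3)P₀ + (3)P₁ + (4/3)P₂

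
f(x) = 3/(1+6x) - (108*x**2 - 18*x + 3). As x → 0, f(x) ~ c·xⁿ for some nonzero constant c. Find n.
3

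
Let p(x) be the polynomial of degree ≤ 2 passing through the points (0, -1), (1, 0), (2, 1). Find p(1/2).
-1/2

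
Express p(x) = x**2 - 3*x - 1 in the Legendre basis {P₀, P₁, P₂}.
(-2/3)P₀ + (-3)P₁ + (2/3)P₂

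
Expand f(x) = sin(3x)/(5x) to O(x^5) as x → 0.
3/5 - 9*x**2/10 + 81*x**4/200 + O(x**5)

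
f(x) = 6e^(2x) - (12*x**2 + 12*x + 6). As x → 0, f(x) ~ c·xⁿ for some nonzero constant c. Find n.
3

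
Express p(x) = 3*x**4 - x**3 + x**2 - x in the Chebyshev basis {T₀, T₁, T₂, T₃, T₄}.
(13/8)T₀ + (-7/4)T₁ + (2)T₂ + (-1/4)T₃ + (3/8)T₄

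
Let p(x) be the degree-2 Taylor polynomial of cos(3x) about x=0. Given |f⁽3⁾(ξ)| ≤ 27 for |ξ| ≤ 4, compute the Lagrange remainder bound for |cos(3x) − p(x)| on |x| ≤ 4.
288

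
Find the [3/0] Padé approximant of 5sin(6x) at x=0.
-180*x**3 + 30*x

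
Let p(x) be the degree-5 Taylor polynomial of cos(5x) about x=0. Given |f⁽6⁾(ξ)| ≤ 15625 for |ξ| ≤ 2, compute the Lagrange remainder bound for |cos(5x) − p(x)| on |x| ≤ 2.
12500/9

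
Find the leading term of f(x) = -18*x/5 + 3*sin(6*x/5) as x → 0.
-108*x**3/125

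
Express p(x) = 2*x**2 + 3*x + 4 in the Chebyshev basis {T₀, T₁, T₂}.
(5)T₀ + (3)T₁ + T₂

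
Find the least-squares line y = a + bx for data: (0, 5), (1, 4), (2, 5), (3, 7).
a = 21/5, b = 7/10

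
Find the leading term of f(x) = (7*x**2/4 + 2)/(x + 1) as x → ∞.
7*x/4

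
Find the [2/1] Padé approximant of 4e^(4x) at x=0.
(32*x**2/3 + 32*x/3 + 4)/(1 - 4*x/3)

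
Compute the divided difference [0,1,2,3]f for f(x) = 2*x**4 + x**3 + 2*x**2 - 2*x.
13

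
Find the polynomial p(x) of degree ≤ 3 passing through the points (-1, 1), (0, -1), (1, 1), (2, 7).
2*x**2 - 1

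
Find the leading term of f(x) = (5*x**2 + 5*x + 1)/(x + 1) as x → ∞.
5*x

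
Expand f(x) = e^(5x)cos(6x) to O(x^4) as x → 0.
1 + 5*x - 11*x**2/2 - 415*x**3/6 + O(x**4)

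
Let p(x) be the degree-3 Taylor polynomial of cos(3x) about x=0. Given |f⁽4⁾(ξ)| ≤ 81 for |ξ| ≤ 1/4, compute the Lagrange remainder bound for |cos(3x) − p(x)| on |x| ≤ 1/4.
27/2048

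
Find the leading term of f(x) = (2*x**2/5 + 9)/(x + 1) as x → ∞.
2*x/5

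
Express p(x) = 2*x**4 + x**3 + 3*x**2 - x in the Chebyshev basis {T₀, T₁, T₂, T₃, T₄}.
(9/4)T₀ + (-1/4)T₁ + (5/2)T₂ + (1/4)T₃ + (1/4)T₄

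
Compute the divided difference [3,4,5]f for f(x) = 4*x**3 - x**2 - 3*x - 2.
47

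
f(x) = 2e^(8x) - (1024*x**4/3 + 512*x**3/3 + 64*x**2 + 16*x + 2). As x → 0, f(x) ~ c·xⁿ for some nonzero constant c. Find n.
5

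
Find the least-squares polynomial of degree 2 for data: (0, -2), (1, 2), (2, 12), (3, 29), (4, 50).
-15/7 + (97/70)x + (41/14)x²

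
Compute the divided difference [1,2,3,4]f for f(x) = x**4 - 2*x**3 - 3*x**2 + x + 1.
8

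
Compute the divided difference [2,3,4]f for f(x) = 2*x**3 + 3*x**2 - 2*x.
21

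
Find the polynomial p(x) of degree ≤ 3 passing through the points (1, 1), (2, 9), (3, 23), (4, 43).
3*x**2 - x - 1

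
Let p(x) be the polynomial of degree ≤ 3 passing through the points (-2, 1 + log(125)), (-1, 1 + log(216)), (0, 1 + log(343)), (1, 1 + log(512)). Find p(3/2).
1 + log(226492416*2**(5/8)*3**(15/16)*5**(1/16)*7**(7/16)/4117715)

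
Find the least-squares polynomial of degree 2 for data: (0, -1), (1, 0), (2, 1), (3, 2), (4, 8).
-4/7 + (-6/7)x + (5/7)x²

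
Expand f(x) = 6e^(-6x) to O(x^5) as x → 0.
6 - 36*x + 108*x**2 - 216*x**3 + 324*x**4 + O(x**5)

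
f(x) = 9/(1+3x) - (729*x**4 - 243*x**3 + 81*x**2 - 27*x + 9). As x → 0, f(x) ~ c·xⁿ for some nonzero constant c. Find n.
5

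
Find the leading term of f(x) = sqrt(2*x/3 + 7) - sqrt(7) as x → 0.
sqrt(7)*x/21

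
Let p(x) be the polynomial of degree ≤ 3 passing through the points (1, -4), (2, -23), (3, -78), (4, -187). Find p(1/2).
-19/8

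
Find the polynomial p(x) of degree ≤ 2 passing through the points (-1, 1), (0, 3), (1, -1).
-3*x**2 - x + 3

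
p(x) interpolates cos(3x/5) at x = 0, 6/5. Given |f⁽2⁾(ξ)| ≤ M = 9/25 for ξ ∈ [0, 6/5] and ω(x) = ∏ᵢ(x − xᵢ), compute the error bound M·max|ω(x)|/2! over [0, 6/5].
81/1250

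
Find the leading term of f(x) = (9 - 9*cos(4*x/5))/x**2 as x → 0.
72/25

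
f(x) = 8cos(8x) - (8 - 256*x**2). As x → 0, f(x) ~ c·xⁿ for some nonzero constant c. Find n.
4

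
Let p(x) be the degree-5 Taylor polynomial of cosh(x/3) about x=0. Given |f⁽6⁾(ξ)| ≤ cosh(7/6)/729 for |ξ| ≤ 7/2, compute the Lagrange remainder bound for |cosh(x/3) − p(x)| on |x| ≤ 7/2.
117649*cosh(7/6)/33592320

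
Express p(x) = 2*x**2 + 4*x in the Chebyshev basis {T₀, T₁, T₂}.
T₀ + (4)T₁ + T₂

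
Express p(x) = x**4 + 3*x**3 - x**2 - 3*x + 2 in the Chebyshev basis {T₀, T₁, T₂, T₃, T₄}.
(15/8)T₀ + (-3/4)T₁ + (3/4)T₃ + (1/8)T₄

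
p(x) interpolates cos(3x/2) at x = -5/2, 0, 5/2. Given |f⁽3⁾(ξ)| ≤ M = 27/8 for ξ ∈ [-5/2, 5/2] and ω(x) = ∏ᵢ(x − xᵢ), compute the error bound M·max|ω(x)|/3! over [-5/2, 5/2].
125*sqrt(3)/64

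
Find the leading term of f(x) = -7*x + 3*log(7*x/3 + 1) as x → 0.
-49*x**2/6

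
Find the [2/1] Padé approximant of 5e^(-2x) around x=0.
(10*x**2/3 - 20*x/3 + 5)/(2*x/3 + 1)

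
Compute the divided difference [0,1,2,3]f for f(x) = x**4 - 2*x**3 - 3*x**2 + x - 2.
4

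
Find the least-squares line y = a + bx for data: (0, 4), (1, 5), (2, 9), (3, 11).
a = 7/2, b = 5/2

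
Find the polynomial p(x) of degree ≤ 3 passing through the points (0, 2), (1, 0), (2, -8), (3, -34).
-2*x**3 + 3*x**2 - 3*x + 2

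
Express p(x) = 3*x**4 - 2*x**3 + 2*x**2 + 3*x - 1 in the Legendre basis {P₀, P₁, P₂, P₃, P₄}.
(4/15)P₀ + (9/5)P₁ + (64/21)P₂ + (-4/5)P₃ + (24/35)P₄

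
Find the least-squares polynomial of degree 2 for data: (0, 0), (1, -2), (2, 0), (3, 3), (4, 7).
-12/35 + (-127/70)x + (13/14)x²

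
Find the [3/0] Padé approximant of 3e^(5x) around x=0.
125*x**3/2 + 75*x**2/2 + 15*x + 3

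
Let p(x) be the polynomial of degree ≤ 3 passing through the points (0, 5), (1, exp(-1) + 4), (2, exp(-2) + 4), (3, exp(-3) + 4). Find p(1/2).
(-5*e + 1 + 15*exp(2) + 69*exp(3))*exp(-3)/16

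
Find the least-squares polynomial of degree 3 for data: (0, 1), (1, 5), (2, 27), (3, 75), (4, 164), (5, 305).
107/126 + (463/756)x + (263/126)x² + (215/108)x³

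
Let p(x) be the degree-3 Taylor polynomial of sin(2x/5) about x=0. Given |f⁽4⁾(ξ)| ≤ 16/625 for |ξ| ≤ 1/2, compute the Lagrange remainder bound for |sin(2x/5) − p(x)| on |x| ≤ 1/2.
1/15000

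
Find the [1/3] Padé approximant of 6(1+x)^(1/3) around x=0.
(5*x + 6)/(x**3/81 - x**2/18 + x/2 + 1)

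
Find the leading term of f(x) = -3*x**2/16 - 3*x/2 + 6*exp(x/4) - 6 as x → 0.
x**3/64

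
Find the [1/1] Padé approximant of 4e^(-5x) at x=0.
(4 - 10*x)/(5*x/2 + 1)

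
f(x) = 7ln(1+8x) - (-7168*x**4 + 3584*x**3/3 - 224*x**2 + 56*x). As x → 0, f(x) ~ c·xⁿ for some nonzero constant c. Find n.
5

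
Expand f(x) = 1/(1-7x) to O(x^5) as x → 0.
1 + 7*x + 49*x**2 + 343*x**3 + 2401*x**4 + O(x**5)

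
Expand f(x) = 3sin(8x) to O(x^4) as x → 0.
24*x - 256*x**3 + O(x**4)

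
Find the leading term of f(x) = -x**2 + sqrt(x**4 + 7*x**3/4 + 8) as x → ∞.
7*x/8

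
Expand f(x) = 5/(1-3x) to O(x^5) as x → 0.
5 + 15*x + 45*x**2 + 135*x**3 + 405*x**4 + O(x**5)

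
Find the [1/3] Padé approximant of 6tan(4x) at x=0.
24*x/(1 - 16*x**2/3)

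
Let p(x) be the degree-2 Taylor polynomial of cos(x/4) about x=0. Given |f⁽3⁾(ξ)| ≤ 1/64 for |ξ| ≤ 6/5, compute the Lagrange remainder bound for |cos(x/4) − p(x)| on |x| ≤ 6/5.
9/2000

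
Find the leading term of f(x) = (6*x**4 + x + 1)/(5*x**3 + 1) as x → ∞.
6*x/5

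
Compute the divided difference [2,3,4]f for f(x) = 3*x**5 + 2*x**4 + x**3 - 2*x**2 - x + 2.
972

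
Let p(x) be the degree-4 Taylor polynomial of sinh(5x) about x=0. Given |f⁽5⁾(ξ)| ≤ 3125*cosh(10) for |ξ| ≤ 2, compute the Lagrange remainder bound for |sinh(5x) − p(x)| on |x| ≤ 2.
2500*cosh(10)/3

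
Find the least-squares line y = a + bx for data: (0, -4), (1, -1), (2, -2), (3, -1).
a = -16/5, b = 4/5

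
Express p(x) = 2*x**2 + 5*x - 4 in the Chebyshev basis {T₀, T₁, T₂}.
(-3)T₀ + (5)T₁ + T₂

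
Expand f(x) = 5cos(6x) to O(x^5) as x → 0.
5 - 90*x**2 + 270*x**4 + O(x**5)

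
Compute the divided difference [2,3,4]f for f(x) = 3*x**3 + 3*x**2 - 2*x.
30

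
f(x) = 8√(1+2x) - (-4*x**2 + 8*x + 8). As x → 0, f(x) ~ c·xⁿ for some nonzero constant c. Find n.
3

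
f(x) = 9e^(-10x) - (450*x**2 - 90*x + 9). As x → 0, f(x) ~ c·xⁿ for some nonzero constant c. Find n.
3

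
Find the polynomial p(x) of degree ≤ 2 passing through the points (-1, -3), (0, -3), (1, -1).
x**2 + x - 3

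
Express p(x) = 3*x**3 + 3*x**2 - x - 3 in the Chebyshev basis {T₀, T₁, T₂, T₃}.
(-3/2)T₀ + (5/4)T₁ + (3/2)T₂ + (3/4)T₃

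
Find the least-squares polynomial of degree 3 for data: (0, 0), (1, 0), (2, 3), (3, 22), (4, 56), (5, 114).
5/21 + (-151/63)x + (13/42)x² + (17/18)x³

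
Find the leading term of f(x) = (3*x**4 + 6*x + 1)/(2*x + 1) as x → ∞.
3*x**3/2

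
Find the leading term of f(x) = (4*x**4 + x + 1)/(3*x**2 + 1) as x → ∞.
4*x**2/3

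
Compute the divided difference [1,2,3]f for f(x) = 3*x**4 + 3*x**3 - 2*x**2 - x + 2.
91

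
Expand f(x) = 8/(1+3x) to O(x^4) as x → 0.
8 - 24*x + 72*x**2 - 216*x**3 + O(x**4)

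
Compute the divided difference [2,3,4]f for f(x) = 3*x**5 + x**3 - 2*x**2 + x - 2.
862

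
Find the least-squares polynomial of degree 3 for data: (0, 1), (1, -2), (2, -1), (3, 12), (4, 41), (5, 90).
73/63 + (-902/189)x + (16/63)x² + (23/27)x³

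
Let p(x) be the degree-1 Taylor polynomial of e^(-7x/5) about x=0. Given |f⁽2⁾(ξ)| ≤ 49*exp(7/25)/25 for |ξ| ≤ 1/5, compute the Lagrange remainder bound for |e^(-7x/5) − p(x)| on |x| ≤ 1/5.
49*exp(7/25)/1250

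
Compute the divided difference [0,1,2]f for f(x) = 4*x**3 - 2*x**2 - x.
10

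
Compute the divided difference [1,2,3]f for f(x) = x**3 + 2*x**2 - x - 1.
8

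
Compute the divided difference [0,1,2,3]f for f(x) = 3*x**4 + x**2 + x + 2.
18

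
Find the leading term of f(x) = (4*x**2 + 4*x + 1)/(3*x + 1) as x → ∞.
4*x/3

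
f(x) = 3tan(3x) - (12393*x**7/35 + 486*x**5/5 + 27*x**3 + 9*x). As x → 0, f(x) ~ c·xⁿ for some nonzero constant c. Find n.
9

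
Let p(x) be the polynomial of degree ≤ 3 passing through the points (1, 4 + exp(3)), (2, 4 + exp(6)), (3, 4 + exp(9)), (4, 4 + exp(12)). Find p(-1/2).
-35*exp(12)/16 - 189*exp(6)/16 + 4 + 105*exp(3)/16 + 135*exp(9)/16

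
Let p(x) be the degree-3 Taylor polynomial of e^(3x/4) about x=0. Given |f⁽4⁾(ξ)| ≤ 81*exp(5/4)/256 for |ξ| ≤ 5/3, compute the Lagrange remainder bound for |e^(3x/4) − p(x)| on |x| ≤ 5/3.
625*exp(5/4)/6144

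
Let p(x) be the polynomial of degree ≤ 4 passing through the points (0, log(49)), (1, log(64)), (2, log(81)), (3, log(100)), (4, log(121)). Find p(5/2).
log(9*11**(59/64)*3**(13/16)*5**(15/16)*7**(3/64)/11)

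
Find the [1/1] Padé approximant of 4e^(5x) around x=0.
(10*x + 4)/(1 - 5*x/2)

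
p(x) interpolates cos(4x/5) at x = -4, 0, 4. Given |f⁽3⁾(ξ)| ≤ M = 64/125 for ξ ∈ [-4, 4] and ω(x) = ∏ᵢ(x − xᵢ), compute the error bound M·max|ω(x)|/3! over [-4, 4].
4096*sqrt(3)/3375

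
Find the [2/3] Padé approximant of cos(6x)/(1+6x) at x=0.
(1 - 15*x**2)/(18*x**3 + 3*x**2 + 6*x + 1)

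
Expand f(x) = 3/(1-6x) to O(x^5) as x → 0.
3 + 18*x + 108*x**2 + 648*x**3 + 3888*x**4 + O(x**5)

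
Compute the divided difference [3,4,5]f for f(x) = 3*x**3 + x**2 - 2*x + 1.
37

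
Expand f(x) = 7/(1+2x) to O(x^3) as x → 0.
7 - 14*x + 28*x**2 + O(x**3)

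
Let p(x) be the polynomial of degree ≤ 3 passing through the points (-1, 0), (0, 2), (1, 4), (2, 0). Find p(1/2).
27/8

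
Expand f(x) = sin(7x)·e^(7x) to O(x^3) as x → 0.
7*x + 49*x**2 + O(x**3)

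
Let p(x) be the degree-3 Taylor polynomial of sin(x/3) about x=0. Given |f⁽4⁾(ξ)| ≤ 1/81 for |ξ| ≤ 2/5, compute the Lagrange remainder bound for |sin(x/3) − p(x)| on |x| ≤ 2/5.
2/151875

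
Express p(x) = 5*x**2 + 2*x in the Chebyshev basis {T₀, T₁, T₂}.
(5/2)T₀ + (2)T₁ + (5/2)T₂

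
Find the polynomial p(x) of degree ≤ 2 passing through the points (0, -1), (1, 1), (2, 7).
2*x**2 - 1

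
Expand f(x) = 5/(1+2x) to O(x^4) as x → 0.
5 - 10*x + 20*x**2 - 40*x**3 + O(x**4)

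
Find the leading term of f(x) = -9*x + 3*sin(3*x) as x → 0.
-27*x**3/2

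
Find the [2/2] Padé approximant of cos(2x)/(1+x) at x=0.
(-4*x**2/3 - x/3 + 1)/(x**2/3 + 2*x/3 + 1)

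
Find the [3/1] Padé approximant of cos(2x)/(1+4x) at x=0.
(x**3/6 - 43*x**2/21 + x/84 + 1)/(337*x/84 + 1)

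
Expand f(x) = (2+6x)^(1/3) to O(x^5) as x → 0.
2**(1/3) + 2**(1/3)*x - 2**(1/3)*x**2 + 5*2**(1/3)*x**3/3 - 10*2**(1/3)*x**4/3 + O(x**5)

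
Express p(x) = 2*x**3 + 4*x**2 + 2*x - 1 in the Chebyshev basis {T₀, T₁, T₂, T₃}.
T₀ + (7/2)T₁ + (2)T₂ + (1/2)T₃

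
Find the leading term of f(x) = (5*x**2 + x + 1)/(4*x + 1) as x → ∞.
5*x/4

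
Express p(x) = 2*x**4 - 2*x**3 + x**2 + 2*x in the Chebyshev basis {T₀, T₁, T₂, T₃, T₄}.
(5/4)T₀ + (1/2)T₁ + (3/2)T₂ + (-1/2)T₃ + (1/4)T₄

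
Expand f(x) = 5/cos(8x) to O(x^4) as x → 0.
5 + 160*x**2 + O(x**4)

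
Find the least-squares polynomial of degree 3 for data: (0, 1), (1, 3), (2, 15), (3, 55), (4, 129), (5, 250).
79/63 + (-757/378)x + (241/252)x² + (203/108)x³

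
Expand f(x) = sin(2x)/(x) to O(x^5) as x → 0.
2 - 4*x**2/3 + 4*x**4/15 + O(x**5)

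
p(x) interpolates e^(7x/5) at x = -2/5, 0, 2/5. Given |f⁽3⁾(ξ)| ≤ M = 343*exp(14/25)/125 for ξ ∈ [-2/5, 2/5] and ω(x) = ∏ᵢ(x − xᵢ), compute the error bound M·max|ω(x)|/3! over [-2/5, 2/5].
2744*sqrt(3)*exp(14/25)/421875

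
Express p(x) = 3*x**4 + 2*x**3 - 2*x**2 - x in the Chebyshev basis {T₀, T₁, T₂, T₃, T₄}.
(1/8)T₀ + (1/2)T₁ + (1/2)T₂ + (1/2)T₃ + (3/8)T₄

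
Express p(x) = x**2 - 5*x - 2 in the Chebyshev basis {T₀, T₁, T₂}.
(-3/2)T₀ + (-5)T₁ + (1/2)T₂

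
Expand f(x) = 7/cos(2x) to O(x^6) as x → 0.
7 + 14*x**2 + 70*x**4/3 + O(x**6)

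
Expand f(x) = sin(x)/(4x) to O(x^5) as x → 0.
1/4 - x**2/24 + x**4/480 + O(x**5)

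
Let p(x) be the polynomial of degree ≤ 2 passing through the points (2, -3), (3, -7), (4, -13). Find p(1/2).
-3/4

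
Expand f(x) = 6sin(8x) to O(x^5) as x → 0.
48*x - 512*x**3 + O(x**5)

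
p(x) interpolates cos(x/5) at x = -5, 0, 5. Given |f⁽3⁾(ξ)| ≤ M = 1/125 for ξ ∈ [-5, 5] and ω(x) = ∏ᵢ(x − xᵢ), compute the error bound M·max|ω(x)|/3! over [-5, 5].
sqrt(3)/27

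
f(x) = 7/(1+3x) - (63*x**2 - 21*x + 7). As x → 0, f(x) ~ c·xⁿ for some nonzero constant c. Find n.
3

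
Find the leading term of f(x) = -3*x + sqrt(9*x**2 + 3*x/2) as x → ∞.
1/4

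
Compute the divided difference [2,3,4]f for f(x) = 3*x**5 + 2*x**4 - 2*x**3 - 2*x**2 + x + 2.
945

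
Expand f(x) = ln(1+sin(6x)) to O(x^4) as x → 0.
6*x - 18*x**2 + 36*x**3 + O(x**4)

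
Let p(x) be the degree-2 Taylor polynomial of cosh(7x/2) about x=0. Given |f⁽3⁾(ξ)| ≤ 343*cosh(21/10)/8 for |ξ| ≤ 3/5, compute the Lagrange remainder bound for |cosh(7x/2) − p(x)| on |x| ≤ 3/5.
3087*cosh(21/10)/2000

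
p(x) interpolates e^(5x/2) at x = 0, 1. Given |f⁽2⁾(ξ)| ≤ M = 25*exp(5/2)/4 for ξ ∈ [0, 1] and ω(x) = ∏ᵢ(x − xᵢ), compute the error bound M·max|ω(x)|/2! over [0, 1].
25*exp(5/2)/32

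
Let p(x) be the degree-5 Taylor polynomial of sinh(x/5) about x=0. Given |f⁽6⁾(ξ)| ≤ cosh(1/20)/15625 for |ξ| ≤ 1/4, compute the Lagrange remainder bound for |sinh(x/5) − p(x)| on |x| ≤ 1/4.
cosh(1/20)/46080000000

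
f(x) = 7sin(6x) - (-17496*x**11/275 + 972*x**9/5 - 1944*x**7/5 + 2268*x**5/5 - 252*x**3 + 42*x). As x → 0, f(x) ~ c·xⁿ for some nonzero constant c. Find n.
13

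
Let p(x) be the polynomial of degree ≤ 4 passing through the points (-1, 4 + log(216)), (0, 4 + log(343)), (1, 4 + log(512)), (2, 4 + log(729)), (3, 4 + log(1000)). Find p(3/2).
4 + log(576*15**(113/128)*2**(9/32)*7**(17/32)/35)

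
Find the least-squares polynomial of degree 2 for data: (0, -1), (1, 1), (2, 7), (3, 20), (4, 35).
-38/35 + (-23/70)x + (33/14)x²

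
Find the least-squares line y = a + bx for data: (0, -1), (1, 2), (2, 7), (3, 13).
a = -9/5, b = 47/10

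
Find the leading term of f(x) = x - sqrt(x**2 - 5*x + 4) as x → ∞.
5/2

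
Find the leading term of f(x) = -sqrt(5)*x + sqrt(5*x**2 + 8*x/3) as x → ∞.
4*sqrt(5)/15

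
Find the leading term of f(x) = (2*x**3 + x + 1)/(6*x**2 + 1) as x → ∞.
x/3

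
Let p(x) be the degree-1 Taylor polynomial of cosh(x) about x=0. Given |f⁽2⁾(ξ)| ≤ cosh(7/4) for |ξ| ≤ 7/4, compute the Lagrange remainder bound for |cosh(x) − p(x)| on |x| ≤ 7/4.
49*cosh(7/4)/32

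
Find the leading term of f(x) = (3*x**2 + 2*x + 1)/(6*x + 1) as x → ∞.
x/2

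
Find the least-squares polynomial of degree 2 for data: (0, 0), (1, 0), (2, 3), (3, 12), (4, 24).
3/35 + (-18/7)x + (15/7)x²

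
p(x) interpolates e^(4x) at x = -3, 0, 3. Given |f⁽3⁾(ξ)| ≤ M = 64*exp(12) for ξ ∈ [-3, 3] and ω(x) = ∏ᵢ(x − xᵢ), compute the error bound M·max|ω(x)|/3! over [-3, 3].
64*sqrt(3)*exp(12)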